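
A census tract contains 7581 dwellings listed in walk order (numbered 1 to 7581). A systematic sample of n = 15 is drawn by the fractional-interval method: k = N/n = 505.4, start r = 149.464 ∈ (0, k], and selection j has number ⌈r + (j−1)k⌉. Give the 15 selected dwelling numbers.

j=1: r + 0k = 149.464 → ⌈·⌉ = 150
j=2: r + 1k = 654.864 → ⌈·⌉ = 655
j=3: r + 2k = 1160.264 → ⌈·⌉ = 1161
j=4: r + 3k = 1665.664 → ⌈·⌉ = 1666
j=5: r + 4k = 2171.064 → ⌈·⌉ = 2172
j=6: r + 5k = 2676.464 → ⌈·⌉ = 2677
j=7: r + 6k = 3181.864 → ⌈·⌉ = 3182
j=8: r + 7k = 3687.264 → ⌈·⌉ = 3688
j=9: r + 8k = 4192.664 → ⌈·⌉ = 4193
j=10: r + 9k = 4698.064 → ⌈·⌉ = 4699
j=11: r + 10k = 5203.464 → ⌈·⌉ = 5204
j=12: r + 11k = 5708.864 → ⌈·⌉ = 5709
j=13: r + 12k = 6214.264 → ⌈·⌉ = 6215
j=14: r + 13k = 6719.664 → ⌈·⌉ = 6720
j=15: r + 14k = 7225.064 → ⌈·⌉ = 7226

150, 655, 1161, 1666, 2172, 2677, 3182, 3688, 4193, 4699, 5204, 5709, 6215, 6720, 7226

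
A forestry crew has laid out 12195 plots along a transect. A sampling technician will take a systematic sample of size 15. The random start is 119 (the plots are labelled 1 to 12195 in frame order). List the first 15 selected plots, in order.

k = N/n = 12195/15 = 813
plot 1: 119
plot 2: 119 + 813 = 932
plot 3: 932 + 813 = 1745
plot 4: 1745 + 813 = 2558
plot 5: 2558 + 813 = 3371
plot 6: 3371 + 813 = 4184
plot 7: 4184 + 813 = 4997
plot 8: 4997 + 813 = 5810
plot 9: 5810 + 813 = 6623
plot 10: 6623 + 813 = 7436
plot 11: 7436 + 813 = 8249
plot 12: 8249 + 813 = 9062
plot 13: 9062 + 813 = 9875
plot 14: 9875 + 813 = 10688
plot 15: 10688 + 813 = 11501

119, 932, 1745, 2558, 3371, 4184, 4997, 5810, 6623, 7436, 8249, 9062, 9875, 10688, 11501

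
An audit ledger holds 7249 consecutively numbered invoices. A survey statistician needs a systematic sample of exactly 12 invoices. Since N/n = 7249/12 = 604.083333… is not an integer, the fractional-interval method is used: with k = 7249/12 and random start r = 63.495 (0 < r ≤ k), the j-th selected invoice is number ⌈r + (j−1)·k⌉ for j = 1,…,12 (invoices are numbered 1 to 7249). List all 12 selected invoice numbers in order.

j=1: r + 0k = 63.495 → ⌈·⌉ = 64
j=2: r + 1k = 667.578333… → ⌈·⌉ = 668
j=3: r + 2k = 1271.661666… → ⌈·⌉ = 1272
j=4: r + 3k = 1875.745 → ⌈·⌉ = 1876
j=5: r + 4k = 2479.828333… → ⌈·⌉ = 2480
j=6: r + 5k = 3083.911666… → ⌈·⌉ = 3084
j=7: r + 6k = 3687.995 → ⌈·⌉ = 3688
j=8: r + 7k = 4292.078333… → ⌈·⌉ = 4293
j=9: r + 8k = 4896.161666… → ⌈·⌉ = 4897
j=10: r + 9k = 5500.245 → ⌈·⌉ = 5501
j=11: r + 10k = 6104.328333… → ⌈·⌉ = 6105
j=12: r + 11k = 6708.411666… → ⌈·⌉ = 6709

64, 668, 1272, 1876, 2480, 3084, 3688, 4293, 4897, 5501, 6105, 6709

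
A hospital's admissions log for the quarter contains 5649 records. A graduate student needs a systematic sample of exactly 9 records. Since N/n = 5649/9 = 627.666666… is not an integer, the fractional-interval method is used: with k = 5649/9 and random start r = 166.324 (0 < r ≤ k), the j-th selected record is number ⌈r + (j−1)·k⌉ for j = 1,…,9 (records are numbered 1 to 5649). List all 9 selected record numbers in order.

167, 794, 1422, 2050, 2677, 3305, 3933, 4560, 5188

j=1: r + 0k = 166.324 → ⌈·⌉ = 167
j=2: r + 1k = 793.990666… → ⌈·⌉ = 794
j=3: r + 2k = 1421.657333… → ⌈·⌉ = 1422
j=4: r + 3k = 2049.324 → ⌈·⌉ = 2050
j=5: r + 4k = 2676.990666… → ⌈·⌉ = 2677
j=6: r + 5k = 3304.657333… → ⌈·⌉ = 3305
j=7: r + 6k = 3932.324 → ⌈·⌉ = 3933
j=8: r + 7k = 4559.990666… → ⌈·⌉ = 4560
j=9: r + 8k = 5187.657333… → ⌈·⌉ = 5188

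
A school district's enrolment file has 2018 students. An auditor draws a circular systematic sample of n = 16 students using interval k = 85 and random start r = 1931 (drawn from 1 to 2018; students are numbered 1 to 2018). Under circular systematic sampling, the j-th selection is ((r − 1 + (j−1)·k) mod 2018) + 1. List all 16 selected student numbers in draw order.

1931, 2016, 83, 168, 253, 338, 423, 508, 593, 678, 763, 848, 933, 1018, 1103, 1188

Selection 1: 1931
Selection 2: 1931 + 85 = 2016
Selection 3: 2016 + 85 = 2101 → 2101 − 2018 = 83
Selection 4: 83 + 85 = 168
Selection 5: 168 + 85 = 253
Selection 6: 253 + 85 = 338
Selection 7: 338 + 85 = 423
Selection 8: 423 + 85 = 508
Selection 9: 508 + 85 = 593
Selection 10: 593 + 85 = 678
Selection 11: 678 + 85 = 763
Selection 12: 763 + 85 = 848
Selection 13: 848 + 85 = 933
Selection 14: 933 + 85 = 1018
Selection 15: 1018 + 85 = 1103
Selection 16: 1103 + 85 = 1188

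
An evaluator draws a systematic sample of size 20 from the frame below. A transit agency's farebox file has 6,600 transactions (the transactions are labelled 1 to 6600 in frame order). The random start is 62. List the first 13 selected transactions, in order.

k = N/n = 6600/20 = 330
transaction 1: 62
transaction 2: 62 + 330 = 392
transaction 3: 392 + 330 = 722
transaction 4: 722 + 330 = 1052
transaction 5: 1052 + 330 = 1382
transaction 6: 1382 + 330 = 1712
transaction 7: 1712 + 330 = 2042
transaction 8: 2042 + 330 = 2372
transaction 9: 2372 + 330 = 2702
transaction 10: 2702 + 330 = 3032
transaction 11: 3032 + 330 = 3362
transaction 12: 3362 + 330 = 3692
transaction 13: 3692 + 330 = 4022

62, 392, 722, 1052, 1382, 1712, 2042, 2372, 2702, 3032, 3362, 3692, 4022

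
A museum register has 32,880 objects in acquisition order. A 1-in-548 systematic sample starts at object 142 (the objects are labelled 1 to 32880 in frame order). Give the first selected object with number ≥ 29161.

29186

k = 548
Steps past start: ⌈(29161 − 142)/548⌉ = ⌈29019/548⌉ = 53
Selected object: 142 + 53×548 = 29186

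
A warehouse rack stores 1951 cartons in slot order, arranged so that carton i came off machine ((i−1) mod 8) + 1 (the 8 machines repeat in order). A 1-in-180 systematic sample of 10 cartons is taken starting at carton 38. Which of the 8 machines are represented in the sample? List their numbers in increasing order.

2, 6

Consecutive selections differ by k = 180, so their machine numbers differ by 180 mod 8 = 4.
gcd(180, 8) = 4, so the sample visits 8/4 = 2 distinct residues mod 8.
Start 38 is machine 6; the machines hit are 2, 6.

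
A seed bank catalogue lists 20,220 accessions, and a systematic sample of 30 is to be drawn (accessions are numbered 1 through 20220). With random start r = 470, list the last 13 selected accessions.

k = N/n = 20220/30 = 674
18th selection = 470 + 17×674 = 11928
19th: 11928 + 674 = 12602
20th: 12602 + 674 = 13276
21st: 13276 + 674 = 13950
22nd: 13950 + 674 = 14624
23rd: 14624 + 674 = 15298
24th: 15298 + 674 = 15972
25th: 15972 + 674 = 16646
26th: 16646 + 674 = 17320
27th: 17320 + 674 = 17994
28th: 17994 + 674 = 18668
29th: 18668 + 674 = 19342
30th: 19342 + 674 = 20016

11928, 12602, 13276, 13950, 14624, 15298, 15972, 16646, 17320, 17994, 18668, 19342, 20016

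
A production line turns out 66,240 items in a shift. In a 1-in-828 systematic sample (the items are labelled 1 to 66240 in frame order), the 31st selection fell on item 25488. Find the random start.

k = 828
r = 25488 − (31−1)×828 = 25488 − 24840 = 648

648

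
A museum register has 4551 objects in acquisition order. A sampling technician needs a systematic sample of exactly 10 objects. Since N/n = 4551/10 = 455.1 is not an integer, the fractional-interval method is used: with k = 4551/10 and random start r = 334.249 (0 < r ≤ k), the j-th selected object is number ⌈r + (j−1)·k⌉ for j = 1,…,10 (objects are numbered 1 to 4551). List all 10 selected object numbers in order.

j=1: r + 0k = 334.249 → ⌈·⌉ = 335
j=2: r + 1k = 789.349 → ⌈·⌉ = 790
j=3: r + 2k = 1244.449 → ⌈·⌉ = 1245
j=4: r + 3k = 1699.549 → ⌈·⌉ = 1700
j=5: r + 4k = 2154.649 → ⌈·⌉ = 2155
j=6: r + 5k = 2609.749 → ⌈·⌉ = 2610
j=7: r + 6k = 3064.849 → ⌈·⌉ = 3065
j=8: r + 7k = 3519.949 → ⌈·⌉ = 3520
j=9: r + 8k = 3975.049 → ⌈·⌉ = 3976
j=10: r + 9k = 4430.149 → ⌈·⌉ = 4431

335, 790, 1245, 1700, 2155, 2610, 3065, 3520, 3976, 4431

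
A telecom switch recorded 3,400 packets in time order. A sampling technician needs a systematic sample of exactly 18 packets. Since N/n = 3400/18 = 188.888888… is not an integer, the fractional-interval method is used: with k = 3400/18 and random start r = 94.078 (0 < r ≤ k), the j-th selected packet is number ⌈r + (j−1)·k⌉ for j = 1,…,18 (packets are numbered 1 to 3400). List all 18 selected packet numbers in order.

j=1: r + 0k = 94.078 → ⌈·⌉ = 95
j=2: r + 1k = 282.966888… → ⌈·⌉ = 283
j=3: r + 2k = 471.855777… → ⌈·⌉ = 472
j=4: r + 3k = 660.744666… → ⌈·⌉ = 661
j=5: r + 4k = 849.633555… → ⌈·⌉ = 850
j=6: r + 5k = 1038.522444… → ⌈·⌉ = 1039
j=7: r + 6k = 1227.411333… → ⌈·⌉ = 1228
j=8: r + 7k = 1416.300222… → ⌈·⌉ = 1417
j=9: r + 8k = 1605.189111… → ⌈·⌉ = 1606
j=10: r + 9k = 1794.078 → ⌈·⌉ = 1795
j=11: r + 10k = 1982.966888… → ⌈·⌉ = 1983
j=12: r + 11k = 2171.855777… → ⌈·⌉ = 2172
j=13: r + 12k = 2360.744666… → ⌈·⌉ = 2361
j=14: r + 13k = 2549.633555… → ⌈·⌉ = 2550
j=15: r + 14k = 2738.522444… → ⌈·⌉ = 2739
j=16: r + 15k = 2927.411333… → ⌈·⌉ = 2928
j=17: r + 16k = 3116.300222… → ⌈·⌉ = 3117
j=18: r + 17k = 3305.189111… → ⌈·⌉ = 3306

95, 283, 472, 661, 850, 1039, 1228, 1417, 1606, 1795, 1983, 2172, 2361, 2550, 2739, 2928, 3117, 3306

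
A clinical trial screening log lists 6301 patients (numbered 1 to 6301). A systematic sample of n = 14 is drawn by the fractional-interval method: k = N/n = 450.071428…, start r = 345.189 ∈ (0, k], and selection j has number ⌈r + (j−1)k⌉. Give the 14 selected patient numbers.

j=1: r + 0k = 345.189 → ⌈·⌉ = 346
j=2: r + 1k = 795.260428… → ⌈·⌉ = 796
j=3: r + 2k = 1245.331857… → ⌈·⌉ = 1246
j=4: r + 3k = 1695.403285… → ⌈·⌉ = 1696
j=5: r + 4k = 2145.474714… → ⌈·⌉ = 2146
j=6: r + 5k = 2595.546142… → ⌈·⌉ = 2596
j=7: r + 6k = 3045.617571… → ⌈·⌉ = 3046
j=8: r + 7k = 3495.689 → ⌈·⌉ = 3496
j=9: r + 8k = 3945.760428… → ⌈·⌉ = 3946
j=10: r + 9k = 4395.831857… → ⌈·⌉ = 4396
j=11: r + 10k = 4845.903285… → ⌈·⌉ = 4846
j=12: r + 11k = 5295.974714… → ⌈·⌉ = 5296
j=13: r + 12k = 5746.046142… → ⌈·⌉ = 5747
j=14: r + 13k = 6196.117571… → ⌈·⌉ = 6197

346, 796, 1246, 1696, 2146, 2596, 3046, 3496, 3946, 4396, 4846, 5296, 5747, 6197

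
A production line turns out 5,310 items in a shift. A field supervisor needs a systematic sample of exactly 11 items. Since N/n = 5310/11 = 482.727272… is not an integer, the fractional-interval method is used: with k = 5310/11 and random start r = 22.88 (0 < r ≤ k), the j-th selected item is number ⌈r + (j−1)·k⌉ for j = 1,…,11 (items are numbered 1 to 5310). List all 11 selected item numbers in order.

j=1: r + 0k = 22.88 → ⌈·⌉ = 23
j=2: r + 1k = 505.607272… → ⌈·⌉ = 506
j=3: r + 2k = 988.334545… → ⌈·⌉ = 989
j=4: r + 3k = 1471.061818… → ⌈·⌉ = 1472
j=5: r + 4k = 1953.789090… → ⌈·⌉ = 1954
j=6: r + 5k = 2436.516363… → ⌈·⌉ = 2437
j=7: r + 6k = 2919.243636… → ⌈·⌉ = 2920
j=8: r + 7k = 3401.970909… → ⌈·⌉ = 3402
j=9: r + 8k = 3884.698181… → ⌈·⌉ = 3885
j=10: r + 9k = 4367.425454… → ⌈·⌉ = 4368
j=11: r + 10k = 4850.152727… → ⌈·⌉ = 4851

23, 506, 989, 1472, 1954, 2437, 2920, 3402, 3885, 4368, 4851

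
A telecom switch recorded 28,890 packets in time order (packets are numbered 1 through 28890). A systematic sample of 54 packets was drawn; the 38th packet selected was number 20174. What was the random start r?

379

k = 28890/54 = 535
r = 20174 − (38−1)×535 = 20174 − 19795 = 379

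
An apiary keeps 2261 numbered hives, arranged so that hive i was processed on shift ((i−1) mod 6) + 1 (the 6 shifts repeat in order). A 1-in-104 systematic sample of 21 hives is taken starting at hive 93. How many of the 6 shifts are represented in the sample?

3

Consecutive selections differ by k = 104, so their shift numbers differ by 104 mod 6 = 2.
gcd(104, 6) = 2, so the sample visits 6/2 = 3 distinct residues mod 6.
Start 93 is shift 3; the shifts hit are 1, 3, 5.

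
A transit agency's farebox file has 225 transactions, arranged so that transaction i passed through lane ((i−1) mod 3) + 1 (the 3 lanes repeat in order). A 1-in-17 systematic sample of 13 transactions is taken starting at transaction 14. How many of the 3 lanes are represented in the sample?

Consecutive selections differ by k = 17, so their lane numbers differ by 17 mod 3 = 2.
gcd(17, 3) = 1, so the sample visits 3/1 = 3 distinct residues mod 3.
Start 14 is lane 2; the lanes hit are 1, 2, 3.

3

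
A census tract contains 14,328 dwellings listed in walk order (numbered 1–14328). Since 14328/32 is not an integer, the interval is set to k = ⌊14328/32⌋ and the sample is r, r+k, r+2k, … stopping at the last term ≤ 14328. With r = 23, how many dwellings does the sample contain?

33

k = ⌊14328/32⌋ = 447
Achieved size = ⌊(14328 − 23)/447⌋ + 1 = ⌊14305/447⌋ + 1 = 32 + 1 = 33
(last selection: 23 + 32×447 = 14327 ≤ 14328; next would be 14774 > 14328)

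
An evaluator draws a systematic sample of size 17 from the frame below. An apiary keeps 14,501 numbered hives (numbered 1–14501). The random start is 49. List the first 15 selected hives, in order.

49, 902, 1755, 2608, 3461, 4314, 5167, 6020, 6873, 7726, 8579, 9432, 10285, 11138, 11991

k = N/n = 14501/17 = 853
hive 1: 49
hive 2: 49 + 853 = 902
hive 3: 902 + 853 = 1755
hive 4: 1755 + 853 = 2608
hive 5: 2608 + 853 = 3461
hive 6: 3461 + 853 = 4314
hive 7: 4314 + 853 = 5167
hive 8: 5167 + 853 = 6020
hive 9: 6020 + 853 = 6873
hive 10: 6873 + 853 = 7726
hive 11: 7726 + 853 = 8579
hive 12: 8579 + 853 = 9432
hive 13: 9432 + 853 = 10285
hive 14: 10285 + 853 = 11138
hive 15: 11138 + 853 = 11991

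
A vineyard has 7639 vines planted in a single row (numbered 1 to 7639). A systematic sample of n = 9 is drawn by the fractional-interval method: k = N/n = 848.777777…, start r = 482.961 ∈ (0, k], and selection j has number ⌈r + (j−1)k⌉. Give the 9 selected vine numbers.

j=1: r + 0k = 482.961 → ⌈·⌉ = 483
j=2: r + 1k = 1331.738777… → ⌈·⌉ = 1332
j=3: r + 2k = 2180.516555… → ⌈·⌉ = 2181
j=4: r + 3k = 3029.294333… → ⌈·⌉ = 3030
j=5: r + 4k = 3878.072111… → ⌈·⌉ = 3879
j=6: r + 5k = 4726.849888… → ⌈·⌉ = 4727
j=7: r + 6k = 5575.627666… → ⌈·⌉ = 5576
j=8: r + 7k = 6424.405444… → ⌈·⌉ = 6425
j=9: r + 8k = 7273.183222… → ⌈·⌉ = 7274

483, 1332, 2181, 3030, 3879, 4727, 5576, 6425, 7274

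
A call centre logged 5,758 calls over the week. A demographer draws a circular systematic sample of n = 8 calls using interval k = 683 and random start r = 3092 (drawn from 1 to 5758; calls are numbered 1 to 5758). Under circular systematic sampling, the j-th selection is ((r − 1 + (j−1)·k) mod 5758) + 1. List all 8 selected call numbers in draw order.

Selection 1: 3092
Selection 2: 3092 + 683 = 3775
Selection 3: 3775 + 683 = 4458
Selection 4: 4458 + 683 = 5141
Selection 5: 5141 + 683 = 5824 → 5824 − 5758 = 66
Selection 6: 66 + 683 = 749
Selection 7: 749 + 683 = 1432
Selection 8: 1432 + 683 = 2115

3092, 3775, 4458, 5141, 66, 749, 1432, 2115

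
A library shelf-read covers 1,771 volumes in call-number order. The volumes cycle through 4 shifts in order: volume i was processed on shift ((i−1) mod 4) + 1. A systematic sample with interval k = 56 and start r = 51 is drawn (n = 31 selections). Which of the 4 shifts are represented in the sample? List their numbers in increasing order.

3

Consecutive selections differ by k = 56, so their shift numbers differ by 56 mod 4 = 0.
gcd(56, 4) = 4, so the sample visits 4/4 = 1 distinct residues mod 4.
Start 51 is shift 3; the shifts hit are 3.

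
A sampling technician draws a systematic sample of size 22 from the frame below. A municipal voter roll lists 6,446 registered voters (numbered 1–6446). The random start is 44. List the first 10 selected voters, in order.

k = N/n = 6446/22 = 293
voter 1: 44
voter 2: 44 + 293 = 337
voter 3: 337 + 293 = 630
voter 4: 630 + 293 = 923
voter 5: 923 + 293 = 1216
voter 6: 1216 + 293 = 1509
voter 7: 1509 + 293 = 1802
voter 8: 1802 + 293 = 2095
voter 9: 2095 + 293 = 2388
voter 10: 2388 + 293 = 2681

44, 337, 630, 923, 1216, 1509, 1802, 2095, 2388, 2681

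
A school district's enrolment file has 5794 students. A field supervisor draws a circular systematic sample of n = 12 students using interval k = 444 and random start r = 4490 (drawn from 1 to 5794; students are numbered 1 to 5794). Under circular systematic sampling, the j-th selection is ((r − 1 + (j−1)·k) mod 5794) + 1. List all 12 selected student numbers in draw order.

4490, 4934, 5378, 28, 472, 916, 1360, 1804, 2248, 2692, 3136, 3580

Selection 1: 4490
Selection 2: 4490 + 444 = 4934
Selection 3: 4934 + 444 = 5378
Selection 4: 5378 + 444 = 5822 → 5822 − 5794 = 28
Selection 5: 28 + 444 = 472
Selection 6: 472 + 444 = 916
Selection 7: 916 + 444 = 1360
Selection 8: 1360 + 444 = 1804
Selection 9: 1804 + 444 = 2248
Selection 10: 2248 + 444 = 2692
Selection 11: 2692 + 444 = 3136
Selection 12: 3136 + 444 = 3580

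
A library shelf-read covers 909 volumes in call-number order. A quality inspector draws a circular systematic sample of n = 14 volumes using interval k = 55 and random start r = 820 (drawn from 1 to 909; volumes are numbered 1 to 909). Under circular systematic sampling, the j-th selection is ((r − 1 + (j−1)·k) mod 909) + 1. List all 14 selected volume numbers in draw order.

Selection 1: 820
Selection 2: 820 + 55 = 875
Selection 3: 875 + 55 = 930 → 930 − 909 = 21
Selection 4: 21 + 55 = 76
Selection 5: 76 + 55 = 131
Selection 6: 131 + 55 = 186
Selection 7: 186 + 55 = 241
Selection 8: 241 + 55 = 296
Selection 9: 296 + 55 = 351
Selection 10: 351 + 55 = 406
Selection 11: 406 + 55 = 461
Selection 12: 461 + 55 = 516
Selection 13: 516 + 55 = 571
Selection 14: 571 + 55 = 626

820, 875, 21, 76, 131, 186, 241, 296, 351, 406, 461, 516, 571, 626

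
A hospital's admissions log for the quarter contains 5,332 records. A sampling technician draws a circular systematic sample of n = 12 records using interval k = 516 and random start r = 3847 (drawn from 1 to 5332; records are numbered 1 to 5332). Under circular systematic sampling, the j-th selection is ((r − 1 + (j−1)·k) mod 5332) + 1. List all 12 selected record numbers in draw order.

Selection 1: 3847
Selection 2: 3847 + 516 = 4363
Selection 3: 4363 + 516 = 4879
Selection 4: 4879 + 516 = 5395 → 5395 − 5332 = 63
Selection 5: 63 + 516 = 579
Selection 6: 579 + 516 = 1095
Selection 7: 1095 + 516 = 1611
Selection 8: 1611 + 516 = 2127
Selection 9: 2127 + 516 = 2643
Selection 10: 2643 + 516 = 3159
Selection 11: 3159 + 516 = 3675
Selection 12: 3675 + 516 = 4191

3847, 4363, 4879, 63, 579, 1095, 1611, 2127, 2643, 3159, 3675, 4191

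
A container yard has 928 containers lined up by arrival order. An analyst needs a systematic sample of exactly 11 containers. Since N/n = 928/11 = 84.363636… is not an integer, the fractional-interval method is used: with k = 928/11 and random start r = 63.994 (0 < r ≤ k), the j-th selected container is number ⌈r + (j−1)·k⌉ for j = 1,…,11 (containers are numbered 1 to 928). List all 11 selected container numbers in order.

j=1: r + 0k = 63.994 → ⌈·⌉ = 64
j=2: r + 1k = 148.357636… → ⌈·⌉ = 149
j=3: r + 2k = 232.721272… → ⌈·⌉ = 233
j=4: r + 3k = 317.084909… → ⌈·⌉ = 318
j=5: r + 4k = 401.448545… → ⌈·⌉ = 402
j=6: r + 5k = 485.812181… → ⌈·⌉ = 486
j=7: r + 6k = 570.175818… → ⌈·⌉ = 571
j=8: r + 7k = 654.539454… → ⌈·⌉ = 655
j=9: r + 8k = 738.903090… → ⌈·⌉ = 739
j=10: r + 9k = 823.266727… → ⌈·⌉ = 824
j=11: r + 10k = 907.630363… → ⌈·⌉ = 908

64, 149, 233, 318, 402, 486, 571, 655, 739, 824, 908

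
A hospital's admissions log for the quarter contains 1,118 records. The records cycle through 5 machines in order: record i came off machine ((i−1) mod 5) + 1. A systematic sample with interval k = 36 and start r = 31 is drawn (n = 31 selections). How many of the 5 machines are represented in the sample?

5

Consecutive selections differ by k = 36, so their machine numbers differ by 36 mod 5 = 1.
gcd(36, 5) = 1, so the sample visits 5/1 = 5 distinct residues mod 5.
Start 31 is machine 1; the machines hit are 1, 2, 3, 4, 5.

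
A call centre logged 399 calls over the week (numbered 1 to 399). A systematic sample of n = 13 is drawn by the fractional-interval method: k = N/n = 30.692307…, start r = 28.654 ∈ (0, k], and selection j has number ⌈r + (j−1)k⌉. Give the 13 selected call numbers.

29, 60, 91, 121, 152, 183, 213, 244, 275, 305, 336, 367, 397

j=1: r + 0k = 28.654 → ⌈·⌉ = 29
j=2: r + 1k = 59.346307… → ⌈·⌉ = 60
j=3: r + 2k = 90.038615… → ⌈·⌉ = 91
j=4: r + 3k = 120.730923… → ⌈·⌉ = 121
j=5: r + 4k = 151.423230… → ⌈·⌉ = 152
j=6: r + 5k = 182.115538… → ⌈·⌉ = 183
j=7: r + 6k = 212.807846… → ⌈·⌉ = 213
j=8: r + 7k = 243.500153… → ⌈·⌉ = 244
j=9: r + 8k = 274.192461… → ⌈·⌉ = 275
j=10: r + 9k = 304.884769… → ⌈·⌉ = 305
j=11: r + 10k = 335.577076… → ⌈·⌉ = 336
j=12: r + 11k = 366.269384… → ⌈·⌉ = 367
j=13: r + 12k = 396.961692… → ⌈·⌉ = 397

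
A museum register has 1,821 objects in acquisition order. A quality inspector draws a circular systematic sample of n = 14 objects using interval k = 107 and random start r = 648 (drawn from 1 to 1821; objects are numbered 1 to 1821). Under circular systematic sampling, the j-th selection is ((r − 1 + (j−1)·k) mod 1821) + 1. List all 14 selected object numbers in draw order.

Selection 1: 648
Selection 2: 648 + 107 = 755
Selection 3: 755 + 107 = 862
Selection 4: 862 + 107 = 969
Selection 5: 969 + 107 = 1076
Selection 6: 1076 + 107 = 1183
Selection 7: 1183 + 107 = 1290
Selection 8: 1290 + 107 = 1397
Selection 9: 1397 + 107 = 1504
Selection 10: 1504 + 107 = 1611
Selection 11: 1611 + 107 = 1718
Selection 12: 1718 + 107 = 1825 → 1825 − 1821 = 4
Selection 13: 4 + 107 = 111
Selection 14: 111 + 107 = 218

648, 755, 862, 969, 1076, 1183, 1290, 1397, 1504, 1611, 1718, 4, 111, 218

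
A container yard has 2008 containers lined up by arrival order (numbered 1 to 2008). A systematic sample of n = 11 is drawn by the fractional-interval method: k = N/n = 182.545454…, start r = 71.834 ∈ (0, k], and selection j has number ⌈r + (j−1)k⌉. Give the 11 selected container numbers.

72, 255, 437, 620, 803, 985, 1168, 1350, 1533, 1715, 1898

j=1: r + 0k = 71.834 → ⌈·⌉ = 72
j=2: r + 1k = 254.379454… → ⌈·⌉ = 255
j=3: r + 2k = 436.924909… → ⌈·⌉ = 437
j=4: r + 3k = 619.470363… → ⌈·⌉ = 620
j=5: r + 4k = 802.015818… → ⌈·⌉ = 803
j=6: r + 5k = 984.561272… → ⌈·⌉ = 985
j=7: r + 6k = 1167.106727… → ⌈·⌉ = 1168
j=8: r + 7k = 1349.652181… → ⌈·⌉ = 1350
j=9: r + 8k = 1532.197636… → ⌈·⌉ = 1533
j=10: r + 9k = 1714.743090… → ⌈·⌉ = 1715
j=11: r + 10k = 1897.288545… → ⌈·⌉ = 1898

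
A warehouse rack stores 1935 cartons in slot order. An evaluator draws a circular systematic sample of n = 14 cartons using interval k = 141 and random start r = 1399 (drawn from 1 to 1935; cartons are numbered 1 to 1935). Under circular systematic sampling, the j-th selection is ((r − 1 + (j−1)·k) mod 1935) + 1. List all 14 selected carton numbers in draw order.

1399, 1540, 1681, 1822, 28, 169, 310, 451, 592, 733, 874, 1015, 1156, 1297

Selection 1: 1399
Selection 2: 1399 + 141 = 1540
Selection 3: 1540 + 141 = 1681
Selection 4: 1681 + 141 = 1822
Selection 5: 1822 + 141 = 1963 → 1963 − 1935 = 28
Selection 6: 28 + 141 = 169
Selection 7: 169 + 141 = 310
Selection 8: 310 + 141 = 451
Selection 9: 451 + 141 = 592
Selection 10: 592 + 141 = 733
Selection 11: 733 + 141 = 874
Selection 12: 874 + 141 = 1015
Selection 13: 1015 + 141 = 1156
Selection 14: 1156 + 141 = 1297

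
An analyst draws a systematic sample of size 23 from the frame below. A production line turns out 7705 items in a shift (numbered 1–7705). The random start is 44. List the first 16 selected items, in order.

44, 379, 714, 1049, 1384, 1719, 2054, 2389, 2724, 3059, 3394, 3729, 4064, 4399, 4734, 5069

k = N/n = 7705/23 = 335
item 1: 44
item 2: 44 + 335 = 379
item 3: 379 + 335 = 714
item 4: 714 + 335 = 1049
item 5: 1049 + 335 = 1384
item 6: 1384 + 335 = 1719
item 7: 1719 + 335 = 2054
item 8: 2054 + 335 = 2389
item 9: 2389 + 335 = 2724
item 10: 2724 + 335 = 3059
item 11: 3059 + 335 = 3394
item 12: 3394 + 335 = 3729
item 13: 3729 + 335 = 4064
item 14: 4064 + 335 = 4399
item 15: 4399 + 335 = 4734
item 16: 4734 + 335 = 5069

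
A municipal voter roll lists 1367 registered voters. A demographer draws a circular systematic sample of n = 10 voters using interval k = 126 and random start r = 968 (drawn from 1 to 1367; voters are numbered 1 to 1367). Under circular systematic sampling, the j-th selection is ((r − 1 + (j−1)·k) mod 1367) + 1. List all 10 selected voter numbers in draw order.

Selection 1: 968
Selection 2: 968 + 126 = 1094
Selection 3: 1094 + 126 = 1220
Selection 4: 1220 + 126 = 1346
Selection 5: 1346 + 126 = 1472 → 1472 − 1367 = 105
Selection 6: 105 + 126 = 231
Selection 7: 231 + 126 = 357
Selection 8: 357 + 126 = 483
Selection 9: 483 + 126 = 609
Selection 10: 609 + 126 = 735

968, 1094, 1220, 1346, 105, 231, 357, 483, 609, 735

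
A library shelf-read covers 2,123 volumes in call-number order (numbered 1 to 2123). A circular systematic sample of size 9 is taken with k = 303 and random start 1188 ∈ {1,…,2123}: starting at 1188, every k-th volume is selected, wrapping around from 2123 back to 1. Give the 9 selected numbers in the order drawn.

1188, 1491, 1794, 2097, 277, 580, 883, 1186, 1489

Selection 1: 1188
Selection 2: 1188 + 303 = 1491
Selection 3: 1491 + 303 = 1794
Selection 4: 1794 + 303 = 2097
Selection 5: 2097 + 303 = 2400 → 2400 − 2123 = 277
Selection 6: 277 + 303 = 580
Selection 7: 580 + 303 = 883
Selection 8: 883 + 303 = 1186
Selection 9: 1186 + 303 = 1489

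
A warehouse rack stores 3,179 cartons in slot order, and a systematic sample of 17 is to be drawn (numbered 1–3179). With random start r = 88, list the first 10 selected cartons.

88, 275, 462, 649, 836, 1023, 1210, 1397, 1584, 1771

k = N/n = 3179/17 = 187
carton 1: 88
carton 2: 88 + 187 = 275
carton 3: 275 + 187 = 462
carton 4: 462 + 187 = 649
carton 5: 649 + 187 = 836
carton 6: 836 + 187 = 1023
carton 7: 1023 + 187 = 1210
carton 8: 1210 + 187 = 1397
carton 9: 1397 + 187 = 1584
carton 10: 1584 + 187 = 1771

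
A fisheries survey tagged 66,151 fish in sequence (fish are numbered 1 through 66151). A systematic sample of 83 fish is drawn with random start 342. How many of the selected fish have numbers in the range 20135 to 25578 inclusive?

k = 66151/83 = 797
First selection ≥ 20135: 342 + ⌈(20135−342)/797⌉·797 = 342 + 25×797 = 20267
Last selection ≤ 25578: 342 + ⌊(25578−342)/797⌋·797 = 342 + 31×797 = 25049
Count = 31 − 25 + 1 = 7

7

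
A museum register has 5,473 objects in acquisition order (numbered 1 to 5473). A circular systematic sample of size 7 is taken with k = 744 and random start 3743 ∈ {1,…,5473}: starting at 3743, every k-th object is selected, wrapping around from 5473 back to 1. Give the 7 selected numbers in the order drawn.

3743, 4487, 5231, 502, 1246, 1990, 2734

Selection 1: 3743
Selection 2: 3743 + 744 = 4487
Selection 3: 4487 + 744 = 5231
Selection 4: 5231 + 744 = 5975 → 5975 − 5473 = 502
Selection 5: 502 + 744 = 1246
Selection 6: 1246 + 744 = 1990
Selection 7: 1990 + 744 = 2734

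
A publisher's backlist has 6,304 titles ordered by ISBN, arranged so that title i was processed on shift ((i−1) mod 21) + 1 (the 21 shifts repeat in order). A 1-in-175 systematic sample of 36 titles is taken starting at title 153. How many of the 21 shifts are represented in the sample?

3

Consecutive selections differ by k = 175, so their shift numbers differ by 175 mod 21 = 7.
gcd(175, 21) = 7, so the sample visits 21/7 = 3 distinct residues mod 21.
Start 153 is shift 6; the shifts hit are 6, 13, 20.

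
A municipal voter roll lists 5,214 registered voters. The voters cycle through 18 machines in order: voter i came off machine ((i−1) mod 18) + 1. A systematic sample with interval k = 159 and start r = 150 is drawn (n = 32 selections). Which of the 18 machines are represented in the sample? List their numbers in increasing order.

Consecutive selections differ by k = 159, so their machine numbers differ by 159 mod 18 = 15.
gcd(159, 18) = 3, so the sample visits 18/3 = 6 distinct residues mod 18.
Start 150 is machine 6; the machines hit are 3, 6, 9, 12, 15, 18.

3, 6, 9, 12, 15, 18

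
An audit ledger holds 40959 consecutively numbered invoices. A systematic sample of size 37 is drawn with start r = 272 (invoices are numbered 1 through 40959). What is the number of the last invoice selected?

40124

k = 40959/37 = 1107
37th selection = r + (37−1)·k = 272 + 36×1107 = 272 + 39852 = 40124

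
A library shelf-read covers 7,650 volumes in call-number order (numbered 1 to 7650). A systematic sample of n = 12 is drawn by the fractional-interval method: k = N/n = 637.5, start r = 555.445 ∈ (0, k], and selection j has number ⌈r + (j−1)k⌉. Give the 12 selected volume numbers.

j=1: r + 0k = 555.445 → ⌈·⌉ = 556
j=2: r + 1k = 1192.945 → ⌈·⌉ = 1193
j=3: r + 2k = 1830.445 → ⌈·⌉ = 1831
j=4: r + 3k = 2467.945 → ⌈·⌉ = 2468
j=5: r + 4k = 3105.445 → ⌈·⌉ = 3106
j=6: r + 5k = 3742.945 → ⌈·⌉ = 3743
j=7: r + 6k = 4380.445 → ⌈·⌉ = 4381
j=8: r + 7k = 5017.945 → ⌈·⌉ = 5018
j=9: r + 8k = 5655.445 → ⌈·⌉ = 5656
j=10: r + 9k = 6292.945 → ⌈·⌉ = 6293
j=11: r + 10k = 6930.445 → ⌈·⌉ = 6931
j=12: r + 11k = 7567.945 → ⌈·⌉ = 7568

556, 1193, 1831, 2468, 3106, 3743, 4381, 5018, 5656, 6293, 6931, 7568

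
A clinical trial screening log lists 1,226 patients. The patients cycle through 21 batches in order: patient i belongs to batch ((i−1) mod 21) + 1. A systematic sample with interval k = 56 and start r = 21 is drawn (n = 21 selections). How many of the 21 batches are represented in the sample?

3

Consecutive selections differ by k = 56, so their batch numbers differ by 56 mod 21 = 14.
gcd(56, 21) = 7, so the sample visits 21/7 = 3 distinct residues mod 21.
Start 21 is batch 21; the batches hit are 7, 14, 21.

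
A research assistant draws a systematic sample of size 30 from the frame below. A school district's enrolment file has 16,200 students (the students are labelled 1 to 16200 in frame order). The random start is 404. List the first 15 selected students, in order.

k = N/n = 16200/30 = 540
student 1: 404
student 2: 404 + 540 = 944
student 3: 944 + 540 = 1484
student 4: 1484 + 540 = 2024
student 5: 2024 + 540 = 2564
student 6: 2564 + 540 = 3104
student 7: 3104 + 540 = 3644
student 8: 3644 + 540 = 4184
student 9: 4184 + 540 = 4724
student 10: 4724 + 540 = 5264
student 11: 5264 + 540 = 5804
student 12: 5804 + 540 = 6344
student 13: 6344 + 540 = 6884
student 14: 6884 + 540 = 7424
student 15: 7424 + 540 = 7964

404, 944, 1484, 2024, 2564, 3104, 3644, 4184, 4724, 5264, 5804, 6344, 6884, 7424, 7964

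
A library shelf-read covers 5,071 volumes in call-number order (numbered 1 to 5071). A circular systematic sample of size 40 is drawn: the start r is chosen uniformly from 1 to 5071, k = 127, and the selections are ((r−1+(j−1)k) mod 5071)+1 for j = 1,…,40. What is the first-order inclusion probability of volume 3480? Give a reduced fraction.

For each position j, as r ranges over 1…5071 the j-th selection hits every volume exactly once, so volume 3480 is selected for exactly 40 of the 5071 starts.
Inclusion probability = 40/5071.

40/5071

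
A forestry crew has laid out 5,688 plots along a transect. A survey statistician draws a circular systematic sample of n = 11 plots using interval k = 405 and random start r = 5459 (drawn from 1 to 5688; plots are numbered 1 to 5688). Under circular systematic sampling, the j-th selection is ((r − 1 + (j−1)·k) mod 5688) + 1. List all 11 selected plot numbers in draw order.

5459, 176, 581, 986, 1391, 1796, 2201, 2606, 3011, 3416, 3821

Selection 1: 5459
Selection 2: 5459 + 405 = 5864 → 5864 − 5688 = 176
Selection 3: 176 + 405 = 581
Selection 4: 581 + 405 = 986
Selection 5: 986 + 405 = 1391
Selection 6: 1391 + 405 = 1796
Selection 7: 1796 + 405 = 2201
Selection 8: 2201 + 405 = 2606
Selection 9: 2606 + 405 = 3011
Selection 10: 3011 + 405 = 3416
Selection 11: 3416 + 405 = 3821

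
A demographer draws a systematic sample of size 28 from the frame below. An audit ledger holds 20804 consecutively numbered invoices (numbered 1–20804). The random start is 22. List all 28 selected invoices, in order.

22, 765, 1508, 2251, 2994, 3737, 4480, 5223, 5966, 6709, 7452, 8195, 8938, 9681, 10424, 11167, 11910, 12653, 13396, 14139, 14882, 15625, 16368, 17111, 17854, 18597, 19340, 20083

k = N/n = 20804/28 = 743
invoice 1: 22
invoice 2: 22 + 743 = 765
invoice 3: 765 + 743 = 1508
invoice 4: 1508 + 743 = 2251
invoice 5: 2251 + 743 = 2994
invoice 6: 2994 + 743 = 3737
invoice 7: 3737 + 743 = 4480
invoice 8: 4480 + 743 = 5223
invoice 9: 5223 + 743 = 5966
invoice 10: 5966 + 743 = 6709
invoice 11: 6709 + 743 = 7452
invoice 12: 7452 + 743 = 8195
invoice 13: 8195 + 743 = 8938
invoice 14: 8938 + 743 = 9681
invoice 15: 9681 + 743 = 10424
invoice 16: 10424 + 743 = 11167
invoice 17: 11167 + 743 = 11910
invoice 18: 11910 + 743 = 12653
invoice 19: 12653 + 743 = 13396
invoice 20: 13396 + 743 = 14139
invoice 21: 14139 + 743 = 14882
invoice 22: 14882 + 743 = 15625
invoice 23: 15625 + 743 = 16368
invoice 24: 16368 + 743 = 17111
invoice 25: 17111 + 743 = 17854
invoice 26: 17854 + 743 = 18597
invoice 27: 18597 + 743 = 19340
invoice 28: 19340 + 743 = 20083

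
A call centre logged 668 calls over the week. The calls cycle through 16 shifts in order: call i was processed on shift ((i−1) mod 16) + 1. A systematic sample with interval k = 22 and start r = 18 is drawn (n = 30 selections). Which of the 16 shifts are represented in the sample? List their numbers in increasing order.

Consecutive selections differ by k = 22, so their shift numbers differ by 22 mod 16 = 6.
gcd(22, 16) = 2, so the sample visits 16/2 = 8 distinct residues mod 16.
Start 18 is shift 2; the shifts hit are 2, 4, 6, 8, 10, 12, 14, 16.

2, 4, 6, 8, 10, 12, 14, 16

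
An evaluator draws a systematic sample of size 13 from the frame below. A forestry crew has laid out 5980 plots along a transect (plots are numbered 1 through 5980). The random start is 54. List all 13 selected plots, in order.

54, 514, 974, 1434, 1894, 2354, 2814, 3274, 3734, 4194, 4654, 5114, 5574

k = N/n = 5980/13 = 460
plot 1: 54
plot 2: 54 + 460 = 514
plot 3: 514 + 460 = 974
plot 4: 974 + 460 = 1434
plot 5: 1434 + 460 = 1894
plot 6: 1894 + 460 = 2354
plot 7: 2354 + 460 = 2814
plot 8: 2814 + 460 = 3274
plot 9: 3274 + 460 = 3734
plot 10: 3734 + 460 = 4194
plot 11: 4194 + 460 = 4654
plot 12: 4654 + 460 = 5114
plot 13: 5114 + 460 = 5574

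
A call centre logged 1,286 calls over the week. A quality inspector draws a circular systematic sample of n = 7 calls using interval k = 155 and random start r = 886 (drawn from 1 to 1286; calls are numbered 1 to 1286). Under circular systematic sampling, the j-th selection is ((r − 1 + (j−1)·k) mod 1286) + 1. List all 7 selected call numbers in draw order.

886, 1041, 1196, 65, 220, 375, 530

Selection 1: 886
Selection 2: 886 + 155 = 1041
Selection 3: 1041 + 155 = 1196
Selection 4: 1196 + 155 = 1351 → 1351 − 1286 = 65
Selection 5: 65 + 155 = 220
Selection 6: 220 + 155 = 375
Selection 7: 375 + 155 = 530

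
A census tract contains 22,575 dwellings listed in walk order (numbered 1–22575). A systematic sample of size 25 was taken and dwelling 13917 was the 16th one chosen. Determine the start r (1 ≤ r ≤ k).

372

k = 22575/25 = 903
r = 13917 − (16−1)×903 = 13917 − 13545 = 372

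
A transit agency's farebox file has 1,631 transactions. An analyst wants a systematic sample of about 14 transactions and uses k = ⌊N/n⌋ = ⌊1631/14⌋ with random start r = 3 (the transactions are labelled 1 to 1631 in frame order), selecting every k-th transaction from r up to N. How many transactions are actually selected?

k = ⌊1631/14⌋ = 116
Achieved size = ⌊(1631 − 3)/116⌋ + 1 = ⌊1628/116⌋ + 1 = 14 + 1 = 15
(last selection: 3 + 14×116 = 1627 ≤ 1631; next would be 1743 > 1631)

15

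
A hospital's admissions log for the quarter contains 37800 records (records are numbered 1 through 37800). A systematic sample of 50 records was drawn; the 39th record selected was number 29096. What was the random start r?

368

k = 37800/50 = 756
r = 29096 − (39−1)×756 = 29096 − 28728 = 368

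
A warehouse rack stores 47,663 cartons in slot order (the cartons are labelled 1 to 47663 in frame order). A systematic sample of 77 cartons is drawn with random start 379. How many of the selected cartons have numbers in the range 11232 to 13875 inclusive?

k = 47663/77 = 619
First selection ≥ 11232: 379 + ⌈(11232−379)/619⌉·619 = 379 + 18×619 = 11521
Last selection ≤ 13875: 379 + ⌊(13875−379)/619⌋·619 = 379 + 21×619 = 13378
Count = 21 − 18 + 1 = 4

4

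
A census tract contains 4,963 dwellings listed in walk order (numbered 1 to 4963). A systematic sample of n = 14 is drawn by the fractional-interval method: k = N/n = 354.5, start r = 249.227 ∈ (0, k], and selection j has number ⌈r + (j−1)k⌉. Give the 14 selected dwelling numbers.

j=1: r + 0k = 249.227 → ⌈·⌉ = 250
j=2: r + 1k = 603.727 → ⌈·⌉ = 604
j=3: r + 2k = 958.227 → ⌈·⌉ = 959
j=4: r + 3k = 1312.727 → ⌈·⌉ = 1313
j=5: r + 4k = 1667.227 → ⌈·⌉ = 1668
j=6: r + 5k = 2021.727 → ⌈·⌉ = 2022
j=7: r + 6k = 2376.227 → ⌈·⌉ = 2377
j=8: r + 7k = 2730.727 → ⌈·⌉ = 2731
j=9: r + 8k = 3085.227 → ⌈·⌉ = 3086
j=10: r + 9k = 3439.727 → ⌈·⌉ = 3440
j=11: r + 10k = 3794.227 → ⌈·⌉ = 3795
j=12: r + 11k = 4148.727 → ⌈·⌉ = 4149
j=13: r + 12k = 4503.227 → ⌈·⌉ = 4504
j=14: r + 13k = 4857.727 → ⌈·⌉ = 4858

250, 604, 959, 1313, 1668, 2022, 2377, 2731, 3086, 3440, 3795, 4149, 4504, 4858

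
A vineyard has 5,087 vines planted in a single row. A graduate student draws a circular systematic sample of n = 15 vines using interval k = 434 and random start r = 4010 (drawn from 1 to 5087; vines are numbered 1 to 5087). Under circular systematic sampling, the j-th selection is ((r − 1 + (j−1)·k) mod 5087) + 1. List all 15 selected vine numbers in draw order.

4010, 4444, 4878, 225, 659, 1093, 1527, 1961, 2395, 2829, 3263, 3697, 4131, 4565, 4999

Selection 1: 4010
Selection 2: 4010 + 434 = 4444
Selection 3: 4444 + 434 = 4878
Selection 4: 4878 + 434 = 5312 → 5312 − 5087 = 225
Selection 5: 225 + 434 = 659
Selection 6: 659 + 434 = 1093
Selection 7: 1093 + 434 = 1527
Selection 8: 1527 + 434 = 1961
Selection 9: 1961 + 434 = 2395
Selection 10: 2395 + 434 = 2829
Selection 11: 2829 + 434 = 3263
Selection 12: 3263 + 434 = 3697
Selection 13: 3697 + 434 = 4131
Selection 14: 4131 + 434 = 4565
Selection 15: 4565 + 434 = 4999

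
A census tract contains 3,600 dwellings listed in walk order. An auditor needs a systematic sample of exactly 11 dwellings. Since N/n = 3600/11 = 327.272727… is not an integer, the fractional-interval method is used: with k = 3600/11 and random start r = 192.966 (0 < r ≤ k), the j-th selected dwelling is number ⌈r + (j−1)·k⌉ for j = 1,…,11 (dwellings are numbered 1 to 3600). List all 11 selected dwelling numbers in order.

j=1: r + 0k = 192.966 → ⌈·⌉ = 193
j=2: r + 1k = 520.238727… → ⌈·⌉ = 521
j=3: r + 2k = 847.511454… → ⌈·⌉ = 848
j=4: r + 3k = 1174.784181… → ⌈·⌉ = 1175
j=5: r + 4k = 1502.056909… → ⌈·⌉ = 1503
j=6: r + 5k = 1829.329636… → ⌈·⌉ = 1830
j=7: r + 6k = 2156.602363… → ⌈·⌉ = 2157
j=8: r + 7k = 2483.875090… → ⌈·⌉ = 2484
j=9: r + 8k = 2811.147818… → ⌈·⌉ = 2812
j=10: r + 9k = 3138.420545… → ⌈·⌉ = 3139
j=11: r + 10k = 3465.693272… → ⌈·⌉ = 3466

193, 521, 848, 1175, 1503, 1830, 2157, 2484, 2812, 3139, 3466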